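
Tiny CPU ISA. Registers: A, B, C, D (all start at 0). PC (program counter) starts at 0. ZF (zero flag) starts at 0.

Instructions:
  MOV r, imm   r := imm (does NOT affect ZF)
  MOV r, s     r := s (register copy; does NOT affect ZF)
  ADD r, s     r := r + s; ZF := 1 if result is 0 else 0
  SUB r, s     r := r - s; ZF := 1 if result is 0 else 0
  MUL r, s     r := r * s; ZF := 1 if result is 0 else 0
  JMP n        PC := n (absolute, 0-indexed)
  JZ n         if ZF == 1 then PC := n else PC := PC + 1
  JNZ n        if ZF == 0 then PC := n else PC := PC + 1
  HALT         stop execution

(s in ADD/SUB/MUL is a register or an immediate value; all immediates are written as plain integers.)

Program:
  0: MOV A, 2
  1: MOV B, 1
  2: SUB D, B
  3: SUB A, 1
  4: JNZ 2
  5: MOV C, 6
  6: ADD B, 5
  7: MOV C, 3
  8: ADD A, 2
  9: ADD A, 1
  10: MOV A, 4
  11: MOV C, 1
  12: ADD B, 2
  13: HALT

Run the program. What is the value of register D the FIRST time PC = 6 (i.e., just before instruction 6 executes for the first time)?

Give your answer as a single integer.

Step 1: PC=0 exec 'MOV A, 2'. After: A=2 B=0 C=0 D=0 ZF=0 PC=1
Step 2: PC=1 exec 'MOV B, 1'. After: A=2 B=1 C=0 D=0 ZF=0 PC=2
Step 3: PC=2 exec 'SUB D, B'. After: A=2 B=1 C=0 D=-1 ZF=0 PC=3
Step 4: PC=3 exec 'SUB A, 1'. After: A=1 B=1 C=0 D=-1 ZF=0 PC=4
Step 5: PC=4 exec 'JNZ 2'. After: A=1 B=1 C=0 D=-1 ZF=0 PC=2
Step 6: PC=2 exec 'SUB D, B'. After: A=1 B=1 C=0 D=-2 ZF=0 PC=3
Step 7: PC=3 exec 'SUB A, 1'. After: A=0 B=1 C=0 D=-2 ZF=1 PC=4
Step 8: PC=4 exec 'JNZ 2'. After: A=0 B=1 C=0 D=-2 ZF=1 PC=5
Step 9: PC=5 exec 'MOV C, 6'. After: A=0 B=1 C=6 D=-2 ZF=1 PC=6
First time PC=6: D=-2

-2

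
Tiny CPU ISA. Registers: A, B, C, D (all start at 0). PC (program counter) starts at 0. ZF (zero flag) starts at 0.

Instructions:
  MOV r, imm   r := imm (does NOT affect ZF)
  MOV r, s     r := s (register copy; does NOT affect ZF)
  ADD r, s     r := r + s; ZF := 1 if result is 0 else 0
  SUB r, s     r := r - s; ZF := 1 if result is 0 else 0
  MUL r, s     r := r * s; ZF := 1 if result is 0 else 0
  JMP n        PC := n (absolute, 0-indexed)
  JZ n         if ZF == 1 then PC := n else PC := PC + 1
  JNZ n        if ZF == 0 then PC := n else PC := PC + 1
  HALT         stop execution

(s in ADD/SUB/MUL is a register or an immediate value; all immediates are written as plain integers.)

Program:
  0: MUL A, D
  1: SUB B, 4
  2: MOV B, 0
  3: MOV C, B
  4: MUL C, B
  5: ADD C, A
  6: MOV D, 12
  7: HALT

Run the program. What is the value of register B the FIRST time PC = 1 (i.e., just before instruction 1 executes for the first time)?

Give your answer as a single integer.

Step 1: PC=0 exec 'MUL A, D'. After: A=0 B=0 C=0 D=0 ZF=1 PC=1
First time PC=1: B=0

0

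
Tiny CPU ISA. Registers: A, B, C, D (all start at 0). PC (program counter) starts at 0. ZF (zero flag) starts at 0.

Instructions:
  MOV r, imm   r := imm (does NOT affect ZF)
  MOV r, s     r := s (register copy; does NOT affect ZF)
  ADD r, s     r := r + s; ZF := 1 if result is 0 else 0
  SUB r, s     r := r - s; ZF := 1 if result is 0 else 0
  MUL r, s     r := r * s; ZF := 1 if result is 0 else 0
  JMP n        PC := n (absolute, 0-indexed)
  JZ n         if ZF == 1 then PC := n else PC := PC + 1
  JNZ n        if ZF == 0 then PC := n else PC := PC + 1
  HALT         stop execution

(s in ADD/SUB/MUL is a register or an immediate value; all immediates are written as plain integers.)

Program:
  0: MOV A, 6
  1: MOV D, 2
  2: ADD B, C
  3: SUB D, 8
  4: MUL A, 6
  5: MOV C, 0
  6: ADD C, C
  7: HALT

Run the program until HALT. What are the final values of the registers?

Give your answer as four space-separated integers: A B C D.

Step 1: PC=0 exec 'MOV A, 6'. After: A=6 B=0 C=0 D=0 ZF=0 PC=1
Step 2: PC=1 exec 'MOV D, 2'. After: A=6 B=0 C=0 D=2 ZF=0 PC=2
Step 3: PC=2 exec 'ADD B, C'. After: A=6 B=0 C=0 D=2 ZF=1 PC=3
Step 4: PC=3 exec 'SUB D, 8'. After: A=6 B=0 C=0 D=-6 ZF=0 PC=4
Step 5: PC=4 exec 'MUL A, 6'. After: A=36 B=0 C=0 D=-6 ZF=0 PC=5
Step 6: PC=5 exec 'MOV C, 0'. After: A=36 B=0 C=0 D=-6 ZF=0 PC=6
Step 7: PC=6 exec 'ADD C, C'. After: A=36 B=0 C=0 D=-6 ZF=1 PC=7
Step 8: PC=7 exec 'HALT'. After: A=36 B=0 C=0 D=-6 ZF=1 PC=7 HALTED

Answer: 36 0 0 -6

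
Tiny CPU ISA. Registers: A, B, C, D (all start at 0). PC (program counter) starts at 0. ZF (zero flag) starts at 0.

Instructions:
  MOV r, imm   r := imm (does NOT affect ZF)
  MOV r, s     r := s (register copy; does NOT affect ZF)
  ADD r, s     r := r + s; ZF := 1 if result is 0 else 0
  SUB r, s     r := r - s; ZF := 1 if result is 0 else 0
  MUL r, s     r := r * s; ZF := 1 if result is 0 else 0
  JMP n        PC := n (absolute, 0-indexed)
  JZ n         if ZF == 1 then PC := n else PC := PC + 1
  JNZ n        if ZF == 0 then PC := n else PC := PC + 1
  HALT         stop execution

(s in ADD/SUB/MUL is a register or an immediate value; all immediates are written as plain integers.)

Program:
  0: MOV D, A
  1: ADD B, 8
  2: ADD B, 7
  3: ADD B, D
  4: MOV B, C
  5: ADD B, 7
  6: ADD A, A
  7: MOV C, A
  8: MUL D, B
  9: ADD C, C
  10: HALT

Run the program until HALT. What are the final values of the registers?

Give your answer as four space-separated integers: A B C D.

Answer: 0 7 0 0

Derivation:
Step 1: PC=0 exec 'MOV D, A'. After: A=0 B=0 C=0 D=0 ZF=0 PC=1
Step 2: PC=1 exec 'ADD B, 8'. After: A=0 B=8 C=0 D=0 ZF=0 PC=2
Step 3: PC=2 exec 'ADD B, 7'. After: A=0 B=15 C=0 D=0 ZF=0 PC=3
Step 4: PC=3 exec 'ADD B, D'. After: A=0 B=15 C=0 D=0 ZF=0 PC=4
Step 5: PC=4 exec 'MOV B, C'. After: A=0 B=0 C=0 D=0 ZF=0 PC=5
Step 6: PC=5 exec 'ADD B, 7'. After: A=0 B=7 C=0 D=0 ZF=0 PC=6
Step 7: PC=6 exec 'ADD A, A'. After: A=0 B=7 C=0 D=0 ZF=1 PC=7
Step 8: PC=7 exec 'MOV C, A'. After: A=0 B=7 C=0 D=0 ZF=1 PC=8
Step 9: PC=8 exec 'MUL D, B'. After: A=0 B=7 C=0 D=0 ZF=1 PC=9
Step 10: PC=9 exec 'ADD C, C'. After: A=0 B=7 C=0 D=0 ZF=1 PC=10
Step 11: PC=10 exec 'HALT'. After: A=0 B=7 C=0 D=0 ZF=1 PC=10 HALTED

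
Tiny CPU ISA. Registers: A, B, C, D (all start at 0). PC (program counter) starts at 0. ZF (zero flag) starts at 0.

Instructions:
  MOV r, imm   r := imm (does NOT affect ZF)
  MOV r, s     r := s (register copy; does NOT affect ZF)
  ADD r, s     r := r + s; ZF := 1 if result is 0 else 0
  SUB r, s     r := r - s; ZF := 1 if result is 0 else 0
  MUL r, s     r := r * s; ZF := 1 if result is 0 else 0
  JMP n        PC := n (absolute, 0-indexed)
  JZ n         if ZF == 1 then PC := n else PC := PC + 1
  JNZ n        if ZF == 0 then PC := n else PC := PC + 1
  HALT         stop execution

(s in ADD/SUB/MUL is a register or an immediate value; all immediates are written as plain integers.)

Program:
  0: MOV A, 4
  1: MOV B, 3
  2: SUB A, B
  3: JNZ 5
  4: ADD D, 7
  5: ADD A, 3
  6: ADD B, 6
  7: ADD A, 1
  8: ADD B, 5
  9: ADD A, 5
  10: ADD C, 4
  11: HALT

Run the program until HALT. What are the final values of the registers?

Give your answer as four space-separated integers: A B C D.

Step 1: PC=0 exec 'MOV A, 4'. After: A=4 B=0 C=0 D=0 ZF=0 PC=1
Step 2: PC=1 exec 'MOV B, 3'. After: A=4 B=3 C=0 D=0 ZF=0 PC=2
Step 3: PC=2 exec 'SUB A, B'. After: A=1 B=3 C=0 D=0 ZF=0 PC=3
Step 4: PC=3 exec 'JNZ 5'. After: A=1 B=3 C=0 D=0 ZF=0 PC=5
Step 5: PC=5 exec 'ADD A, 3'. After: A=4 B=3 C=0 D=0 ZF=0 PC=6
Step 6: PC=6 exec 'ADD B, 6'. After: A=4 B=9 C=0 D=0 ZF=0 PC=7
Step 7: PC=7 exec 'ADD A, 1'. After: A=5 B=9 C=0 D=0 ZF=0 PC=8
Step 8: PC=8 exec 'ADD B, 5'. After: A=5 B=14 C=0 D=0 ZF=0 PC=9
Step 9: PC=9 exec 'ADD A, 5'. After: A=10 B=14 C=0 D=0 ZF=0 PC=10
Step 10: PC=10 exec 'ADD C, 4'. After: A=10 B=14 C=4 D=0 ZF=0 PC=11
Step 11: PC=11 exec 'HALT'. After: A=10 B=14 C=4 D=0 ZF=0 PC=11 HALTED

Answer: 10 14 4 0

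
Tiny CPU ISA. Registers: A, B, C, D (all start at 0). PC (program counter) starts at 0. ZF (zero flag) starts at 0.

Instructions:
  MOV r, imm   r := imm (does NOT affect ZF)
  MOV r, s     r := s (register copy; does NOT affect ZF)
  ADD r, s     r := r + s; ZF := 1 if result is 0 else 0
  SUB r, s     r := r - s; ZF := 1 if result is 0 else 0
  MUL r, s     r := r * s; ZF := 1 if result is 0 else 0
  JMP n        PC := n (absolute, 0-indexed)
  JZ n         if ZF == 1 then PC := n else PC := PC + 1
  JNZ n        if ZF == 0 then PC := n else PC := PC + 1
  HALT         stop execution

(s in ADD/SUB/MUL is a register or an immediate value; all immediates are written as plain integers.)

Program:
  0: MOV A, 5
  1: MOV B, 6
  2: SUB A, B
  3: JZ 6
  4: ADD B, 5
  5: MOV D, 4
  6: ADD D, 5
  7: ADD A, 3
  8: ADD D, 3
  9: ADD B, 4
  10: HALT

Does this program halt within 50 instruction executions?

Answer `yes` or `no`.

Step 1: PC=0 exec 'MOV A, 5'. After: A=5 B=0 C=0 D=0 ZF=0 PC=1
Step 2: PC=1 exec 'MOV B, 6'. After: A=5 B=6 C=0 D=0 ZF=0 PC=2
Step 3: PC=2 exec 'SUB A, B'. After: A=-1 B=6 C=0 D=0 ZF=0 PC=3
Step 4: PC=3 exec 'JZ 6'. After: A=-1 B=6 C=0 D=0 ZF=0 PC=4
Step 5: PC=4 exec 'ADD B, 5'. After: A=-1 B=11 C=0 D=0 ZF=0 PC=5
Step 6: PC=5 exec 'MOV D, 4'. After: A=-1 B=11 C=0 D=4 ZF=0 PC=6
Step 7: PC=6 exec 'ADD D, 5'. After: A=-1 B=11 C=0 D=9 ZF=0 PC=7
Step 8: PC=7 exec 'ADD A, 3'. After: A=2 B=11 C=0 D=9 ZF=0 PC=8
Step 9: PC=8 exec 'ADD D, 3'. After: A=2 B=11 C=0 D=12 ZF=0 PC=9
Step 10: PC=9 exec 'ADD B, 4'. After: A=2 B=15 C=0 D=12 ZF=0 PC=10
Step 11: PC=10 exec 'HALT'. After: A=2 B=15 C=0 D=12 ZF=0 PC=10 HALTED

Answer: yes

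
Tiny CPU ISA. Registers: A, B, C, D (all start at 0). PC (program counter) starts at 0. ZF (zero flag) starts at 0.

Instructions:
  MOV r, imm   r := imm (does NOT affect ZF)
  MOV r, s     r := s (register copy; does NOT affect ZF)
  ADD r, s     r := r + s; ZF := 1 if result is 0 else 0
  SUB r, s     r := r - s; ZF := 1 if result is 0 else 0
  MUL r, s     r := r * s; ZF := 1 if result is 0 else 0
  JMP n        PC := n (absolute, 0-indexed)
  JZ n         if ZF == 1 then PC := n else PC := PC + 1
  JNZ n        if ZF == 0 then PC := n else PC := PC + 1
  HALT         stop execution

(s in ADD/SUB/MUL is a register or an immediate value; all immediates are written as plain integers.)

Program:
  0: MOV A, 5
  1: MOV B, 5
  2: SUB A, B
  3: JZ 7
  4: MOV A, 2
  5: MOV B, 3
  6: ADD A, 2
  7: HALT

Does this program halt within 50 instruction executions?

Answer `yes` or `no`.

Answer: yes

Derivation:
Step 1: PC=0 exec 'MOV A, 5'. After: A=5 B=0 C=0 D=0 ZF=0 PC=1
Step 2: PC=1 exec 'MOV B, 5'. After: A=5 B=5 C=0 D=0 ZF=0 PC=2
Step 3: PC=2 exec 'SUB A, B'. After: A=0 B=5 C=0 D=0 ZF=1 PC=3
Step 4: PC=3 exec 'JZ 7'. After: A=0 B=5 C=0 D=0 ZF=1 PC=7
Step 5: PC=7 exec 'HALT'. After: A=0 B=5 C=0 D=0 ZF=1 PC=7 HALTED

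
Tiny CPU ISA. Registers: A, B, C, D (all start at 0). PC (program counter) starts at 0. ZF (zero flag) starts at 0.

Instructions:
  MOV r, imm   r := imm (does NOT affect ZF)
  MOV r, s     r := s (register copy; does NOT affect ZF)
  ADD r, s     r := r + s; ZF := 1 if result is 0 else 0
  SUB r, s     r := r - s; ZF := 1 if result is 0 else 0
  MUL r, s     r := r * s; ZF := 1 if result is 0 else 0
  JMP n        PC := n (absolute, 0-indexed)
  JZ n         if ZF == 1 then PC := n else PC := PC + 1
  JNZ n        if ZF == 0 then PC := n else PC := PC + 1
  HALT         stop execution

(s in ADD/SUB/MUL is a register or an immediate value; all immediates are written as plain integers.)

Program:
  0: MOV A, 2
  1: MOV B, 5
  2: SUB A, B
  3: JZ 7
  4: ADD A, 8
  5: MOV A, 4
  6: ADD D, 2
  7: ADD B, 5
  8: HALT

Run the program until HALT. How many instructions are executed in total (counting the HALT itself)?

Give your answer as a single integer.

Answer: 9

Derivation:
Step 1: PC=0 exec 'MOV A, 2'. After: A=2 B=0 C=0 D=0 ZF=0 PC=1
Step 2: PC=1 exec 'MOV B, 5'. After: A=2 B=5 C=0 D=0 ZF=0 PC=2
Step 3: PC=2 exec 'SUB A, B'. After: A=-3 B=5 C=0 D=0 ZF=0 PC=3
Step 4: PC=3 exec 'JZ 7'. After: A=-3 B=5 C=0 D=0 ZF=0 PC=4
Step 5: PC=4 exec 'ADD A, 8'. After: A=5 B=5 C=0 D=0 ZF=0 PC=5
Step 6: PC=5 exec 'MOV A, 4'. After: A=4 B=5 C=0 D=0 ZF=0 PC=6
Step 7: PC=6 exec 'ADD D, 2'. After: A=4 B=5 C=0 D=2 ZF=0 PC=7
Step 8: PC=7 exec 'ADD B, 5'. After: A=4 B=10 C=0 D=2 ZF=0 PC=8
Step 9: PC=8 exec 'HALT'. After: A=4 B=10 C=0 D=2 ZF=0 PC=8 HALTED
Total instructions executed: 9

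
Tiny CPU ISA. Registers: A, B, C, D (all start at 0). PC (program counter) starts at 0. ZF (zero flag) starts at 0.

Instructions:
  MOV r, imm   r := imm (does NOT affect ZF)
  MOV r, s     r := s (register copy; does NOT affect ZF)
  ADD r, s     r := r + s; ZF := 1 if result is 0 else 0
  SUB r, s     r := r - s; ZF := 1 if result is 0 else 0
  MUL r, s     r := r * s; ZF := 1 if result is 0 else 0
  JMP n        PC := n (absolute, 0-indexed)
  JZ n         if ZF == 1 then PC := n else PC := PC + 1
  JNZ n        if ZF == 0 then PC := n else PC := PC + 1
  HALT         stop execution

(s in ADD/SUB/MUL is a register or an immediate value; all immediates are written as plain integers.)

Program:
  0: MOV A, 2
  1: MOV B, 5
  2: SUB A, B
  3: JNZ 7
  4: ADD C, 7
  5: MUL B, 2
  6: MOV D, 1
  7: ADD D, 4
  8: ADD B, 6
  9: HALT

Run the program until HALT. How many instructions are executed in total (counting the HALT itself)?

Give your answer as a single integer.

Answer: 7

Derivation:
Step 1: PC=0 exec 'MOV A, 2'. After: A=2 B=0 C=0 D=0 ZF=0 PC=1
Step 2: PC=1 exec 'MOV B, 5'. After: A=2 B=5 C=0 D=0 ZF=0 PC=2
Step 3: PC=2 exec 'SUB A, B'. After: A=-3 B=5 C=0 D=0 ZF=0 PC=3
Step 4: PC=3 exec 'JNZ 7'. After: A=-3 B=5 C=0 D=0 ZF=0 PC=7
Step 5: PC=7 exec 'ADD D, 4'. After: A=-3 B=5 C=0 D=4 ZF=0 PC=8
Step 6: PC=8 exec 'ADD B, 6'. After: A=-3 B=11 C=0 D=4 ZF=0 PC=9
Step 7: PC=9 exec 'HALT'. After: A=-3 B=11 C=0 D=4 ZF=0 PC=9 HALTED
Total instructions executed: 7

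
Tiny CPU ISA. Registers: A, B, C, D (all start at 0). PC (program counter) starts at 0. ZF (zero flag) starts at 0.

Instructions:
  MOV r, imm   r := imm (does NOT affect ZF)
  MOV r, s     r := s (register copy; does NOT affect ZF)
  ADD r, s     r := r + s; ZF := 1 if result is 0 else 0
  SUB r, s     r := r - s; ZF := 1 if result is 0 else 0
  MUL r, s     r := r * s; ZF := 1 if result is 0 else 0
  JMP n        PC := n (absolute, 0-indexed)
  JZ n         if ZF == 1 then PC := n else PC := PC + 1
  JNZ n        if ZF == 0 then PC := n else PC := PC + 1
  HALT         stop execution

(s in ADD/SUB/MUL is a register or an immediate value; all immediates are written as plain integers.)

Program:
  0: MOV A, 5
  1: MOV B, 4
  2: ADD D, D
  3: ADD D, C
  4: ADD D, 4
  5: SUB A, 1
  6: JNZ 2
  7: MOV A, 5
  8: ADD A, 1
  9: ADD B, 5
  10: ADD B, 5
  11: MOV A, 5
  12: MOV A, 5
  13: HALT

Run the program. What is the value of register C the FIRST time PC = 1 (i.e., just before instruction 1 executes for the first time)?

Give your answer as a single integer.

Step 1: PC=0 exec 'MOV A, 5'. After: A=5 B=0 C=0 D=0 ZF=0 PC=1
First time PC=1: C=0

0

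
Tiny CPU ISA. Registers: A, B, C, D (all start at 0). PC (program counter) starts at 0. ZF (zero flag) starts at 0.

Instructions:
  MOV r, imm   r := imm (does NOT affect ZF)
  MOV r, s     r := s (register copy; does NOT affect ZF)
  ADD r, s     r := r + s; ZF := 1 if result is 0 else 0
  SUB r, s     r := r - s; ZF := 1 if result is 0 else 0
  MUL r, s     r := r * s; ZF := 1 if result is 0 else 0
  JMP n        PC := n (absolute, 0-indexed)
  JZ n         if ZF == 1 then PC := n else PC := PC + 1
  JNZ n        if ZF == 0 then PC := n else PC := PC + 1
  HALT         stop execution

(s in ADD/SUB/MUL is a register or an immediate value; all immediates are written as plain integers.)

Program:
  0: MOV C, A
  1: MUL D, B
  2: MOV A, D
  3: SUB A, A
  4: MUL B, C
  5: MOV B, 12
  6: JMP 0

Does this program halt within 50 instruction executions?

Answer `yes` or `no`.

Answer: no

Derivation:
Step 1: PC=0 exec 'MOV C, A'. After: A=0 B=0 C=0 D=0 ZF=0 PC=1
Step 2: PC=1 exec 'MUL D, B'. After: A=0 B=0 C=0 D=0 ZF=1 PC=2
Step 3: PC=2 exec 'MOV A, D'. After: A=0 B=0 C=0 D=0 ZF=1 PC=3
Step 4: PC=3 exec 'SUB A, A'. After: A=0 B=0 C=0 D=0 ZF=1 PC=4
Step 5: PC=4 exec 'MUL B, C'. After: A=0 B=0 C=0 D=0 ZF=1 PC=5
Step 6: PC=5 exec 'MOV B, 12'. After: A=0 B=12 C=0 D=0 ZF=1 PC=6
Step 7: PC=6 exec 'JMP 0'. After: A=0 B=12 C=0 D=0 ZF=1 PC=0
Step 8: PC=0 exec 'MOV C, A'. After: A=0 B=12 C=0 D=0 ZF=1 PC=1
Step 9: PC=1 exec 'MUL D, B'. After: A=0 B=12 C=0 D=0 ZF=1 PC=2
Step 10: PC=2 exec 'MOV A, D'. After: A=0 B=12 C=0 D=0 ZF=1 PC=3
Step 11: PC=3 exec 'SUB A, A'. After: A=0 B=12 C=0 D=0 ZF=1 PC=4
Step 12: PC=4 exec 'MUL B, C'. After: A=0 B=0 C=0 D=0 ZF=1 PC=5
State after step 12 equals state after step 5: the program is in a cycle of length 7 and will never halt.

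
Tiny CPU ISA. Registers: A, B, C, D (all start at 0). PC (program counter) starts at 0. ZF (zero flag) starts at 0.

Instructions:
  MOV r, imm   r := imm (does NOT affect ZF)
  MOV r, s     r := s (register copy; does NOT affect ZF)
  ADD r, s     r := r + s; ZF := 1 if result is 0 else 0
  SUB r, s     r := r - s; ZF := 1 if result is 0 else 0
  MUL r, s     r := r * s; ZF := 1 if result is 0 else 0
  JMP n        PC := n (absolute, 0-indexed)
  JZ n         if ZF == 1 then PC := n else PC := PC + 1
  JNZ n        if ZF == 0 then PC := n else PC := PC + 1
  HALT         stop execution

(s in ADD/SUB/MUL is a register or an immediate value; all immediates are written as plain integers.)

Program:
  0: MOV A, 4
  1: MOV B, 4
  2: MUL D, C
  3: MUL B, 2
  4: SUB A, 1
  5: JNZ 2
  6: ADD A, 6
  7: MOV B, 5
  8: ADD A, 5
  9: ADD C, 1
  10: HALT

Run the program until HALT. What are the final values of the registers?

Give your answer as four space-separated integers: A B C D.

Answer: 11 5 1 0

Derivation:
Step 1: PC=0 exec 'MOV A, 4'. After: A=4 B=0 C=0 D=0 ZF=0 PC=1
Step 2: PC=1 exec 'MOV B, 4'. After: A=4 B=4 C=0 D=0 ZF=0 PC=2
Step 3: PC=2 exec 'MUL D, C'. After: A=4 B=4 C=0 D=0 ZF=1 PC=3
Step 4: PC=3 exec 'MUL B, 2'. After: A=4 B=8 C=0 D=0 ZF=0 PC=4
Step 5: PC=4 exec 'SUB A, 1'. After: A=3 B=8 C=0 D=0 ZF=0 PC=5
Step 6: PC=5 exec 'JNZ 2'. After: A=3 B=8 C=0 D=0 ZF=0 PC=2
Step 7: PC=2 exec 'MUL D, C'. After: A=3 B=8 C=0 D=0 ZF=1 PC=3
Step 8: PC=3 exec 'MUL B, 2'. After: A=3 B=16 C=0 D=0 ZF=0 PC=4
Step 9: PC=4 exec 'SUB A, 1'. After: A=2 B=16 C=0 D=0 ZF=0 PC=5
Step 10: PC=5 exec 'JNZ 2'. After: A=2 B=16 C=0 D=0 ZF=0 PC=2
Step 11: PC=2 exec 'MUL D, C'. After: A=2 B=16 C=0 D=0 ZF=1 PC=3
Step 12: PC=3 exec 'MUL B, 2'. After: A=2 B=32 C=0 D=0 ZF=0 PC=4
Step 13: PC=4 exec 'SUB A, 1'. After: A=1 B=32 C=0 D=0 ZF=0 PC=5
Step 14: PC=5 exec 'JNZ 2'. After: A=1 B=32 C=0 D=0 ZF=0 PC=2
Step 15: PC=2 exec 'MUL D, C'. After: A=1 B=32 C=0 D=0 ZF=1 PC=3
Step 16: PC=3 exec 'MUL B, 2'. After: A=1 B=64 C=0 D=0 ZF=0 PC=4
Step 17: PC=4 exec 'SUB A, 1'. After: A=0 B=64 C=0 D=0 ZF=1 PC=5
Step 18: PC=5 exec 'JNZ 2'. After: A=0 B=64 C=0 D=0 ZF=1 PC=6
Step 19: PC=6 exec 'ADD A, 6'. After: A=6 B=64 C=0 D=0 ZF=0 PC=7
Step 20: PC=7 exec 'MOV B, 5'. After: A=6 B=5 C=0 D=0 ZF=0 PC=8
Step 21: PC=8 exec 'ADD A, 5'. After: A=11 B=5 C=0 D=0 ZF=0 PC=9
Step 22: PC=9 exec 'ADD C, 1'. After: A=11 B=5 C=1 D=0 ZF=0 PC=10
Step 23: PC=10 exec 'HALT'. After: A=11 B=5 C=1 D=0 ZF=0 PC=10 HALTED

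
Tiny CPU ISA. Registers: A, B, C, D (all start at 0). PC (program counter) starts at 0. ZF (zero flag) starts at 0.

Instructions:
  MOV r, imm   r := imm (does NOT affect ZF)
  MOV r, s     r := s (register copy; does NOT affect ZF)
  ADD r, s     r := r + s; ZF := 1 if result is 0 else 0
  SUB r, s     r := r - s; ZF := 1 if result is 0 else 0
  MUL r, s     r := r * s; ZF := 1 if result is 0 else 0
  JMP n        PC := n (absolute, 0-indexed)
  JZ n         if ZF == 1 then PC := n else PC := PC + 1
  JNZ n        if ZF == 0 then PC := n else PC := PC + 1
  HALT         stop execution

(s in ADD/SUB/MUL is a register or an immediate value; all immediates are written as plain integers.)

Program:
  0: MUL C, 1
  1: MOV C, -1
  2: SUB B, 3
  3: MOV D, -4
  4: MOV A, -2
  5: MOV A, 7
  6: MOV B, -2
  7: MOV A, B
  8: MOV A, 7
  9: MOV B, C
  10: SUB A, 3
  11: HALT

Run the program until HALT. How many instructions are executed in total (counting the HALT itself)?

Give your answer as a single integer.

Answer: 12

Derivation:
Step 1: PC=0 exec 'MUL C, 1'. After: A=0 B=0 C=0 D=0 ZF=1 PC=1
Step 2: PC=1 exec 'MOV C, -1'. After: A=0 B=0 C=-1 D=0 ZF=1 PC=2
Step 3: PC=2 exec 'SUB B, 3'. After: A=0 B=-3 C=-1 D=0 ZF=0 PC=3
Step 4: PC=3 exec 'MOV D, -4'. After: A=0 B=-3 C=-1 D=-4 ZF=0 PC=4
Step 5: PC=4 exec 'MOV A, -2'. After: A=-2 B=-3 C=-1 D=-4 ZF=0 PC=5
Step 6: PC=5 exec 'MOV A, 7'. After: A=7 B=-3 C=-1 D=-4 ZF=0 PC=6
Step 7: PC=6 exec 'MOV B, -2'. After: A=7 B=-2 C=-1 D=-4 ZF=0 PC=7
Step 8: PC=7 exec 'MOV A, B'. After: A=-2 B=-2 C=-1 D=-4 ZF=0 PC=8
Step 9: PC=8 exec 'MOV A, 7'. After: A=7 B=-2 C=-1 D=-4 ZF=0 PC=9
Step 10: PC=9 exec 'MOV B, C'. After: A=7 B=-1 C=-1 D=-4 ZF=0 PC=10
Step 11: PC=10 exec 'SUB A, 3'. After: A=4 B=-1 C=-1 D=-4 ZF=0 PC=11
Step 12: PC=11 exec 'HALT'. After: A=4 B=-1 C=-1 D=-4 ZF=0 PC=11 HALTED
Total instructions executed: 12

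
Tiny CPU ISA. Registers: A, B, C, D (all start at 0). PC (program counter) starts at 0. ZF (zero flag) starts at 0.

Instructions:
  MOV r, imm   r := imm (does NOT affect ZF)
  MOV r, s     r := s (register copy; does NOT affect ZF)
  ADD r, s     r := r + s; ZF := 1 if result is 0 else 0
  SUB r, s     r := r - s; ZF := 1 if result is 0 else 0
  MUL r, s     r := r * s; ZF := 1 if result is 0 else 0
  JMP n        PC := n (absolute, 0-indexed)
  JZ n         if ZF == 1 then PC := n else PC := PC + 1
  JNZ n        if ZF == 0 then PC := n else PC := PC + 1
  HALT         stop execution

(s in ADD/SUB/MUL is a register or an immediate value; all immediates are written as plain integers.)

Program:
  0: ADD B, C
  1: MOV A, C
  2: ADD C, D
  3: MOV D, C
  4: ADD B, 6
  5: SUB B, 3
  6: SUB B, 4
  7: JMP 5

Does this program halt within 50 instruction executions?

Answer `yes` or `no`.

Step 1: PC=0 exec 'ADD B, C'. After: A=0 B=0 C=0 D=0 ZF=1 PC=1
Step 2: PC=1 exec 'MOV A, C'. After: A=0 B=0 C=0 D=0 ZF=1 PC=2
Step 3: PC=2 exec 'ADD C, D'. After: A=0 B=0 C=0 D=0 ZF=1 PC=3
Step 4: PC=3 exec 'MOV D, C'. After: A=0 B=0 C=0 D=0 ZF=1 PC=4
Step 5: PC=4 exec 'ADD B, 6'. After: A=0 B=6 C=0 D=0 ZF=0 PC=5
Step 6: PC=5 exec 'SUB B, 3'. After: A=0 B=3 C=0 D=0 ZF=0 PC=6
Step 7: PC=6 exec 'SUB B, 4'. After: A=0 B=-1 C=0 D=0 ZF=0 PC=7
Step 8: PC=7 exec 'JMP 5'. After: A=0 B=-1 C=0 D=0 ZF=0 PC=5
Step 9: PC=5 exec 'SUB B, 3'. After: A=0 B=-4 C=0 D=0 ZF=0 PC=6
Step 10: PC=6 exec 'SUB B, 4'. After: A=0 B=-8 C=0 D=0 ZF=0 PC=7
Step 11: PC=7 exec 'JMP 5'. After: A=0 B=-8 C=0 D=0 ZF=0 PC=5
Step 12: PC=5 exec 'SUB B, 3'. After: A=0 B=-11 C=0 D=0 ZF=0 PC=6
Step 13: PC=6 exec 'SUB B, 4'. After: A=0 B=-15 C=0 D=0 ZF=0 PC=7
Step 14: PC=7 exec 'JMP 5'. After: A=0 B=-15 C=0 D=0 ZF=0 PC=5
Step 15: PC=5 exec 'SUB B, 3'. After: A=0 B=-18 C=0 D=0 ZF=0 PC=6
After 50 steps: not halted. PC revisits the same instructions with no path to HALT; will never halt.

Answer: no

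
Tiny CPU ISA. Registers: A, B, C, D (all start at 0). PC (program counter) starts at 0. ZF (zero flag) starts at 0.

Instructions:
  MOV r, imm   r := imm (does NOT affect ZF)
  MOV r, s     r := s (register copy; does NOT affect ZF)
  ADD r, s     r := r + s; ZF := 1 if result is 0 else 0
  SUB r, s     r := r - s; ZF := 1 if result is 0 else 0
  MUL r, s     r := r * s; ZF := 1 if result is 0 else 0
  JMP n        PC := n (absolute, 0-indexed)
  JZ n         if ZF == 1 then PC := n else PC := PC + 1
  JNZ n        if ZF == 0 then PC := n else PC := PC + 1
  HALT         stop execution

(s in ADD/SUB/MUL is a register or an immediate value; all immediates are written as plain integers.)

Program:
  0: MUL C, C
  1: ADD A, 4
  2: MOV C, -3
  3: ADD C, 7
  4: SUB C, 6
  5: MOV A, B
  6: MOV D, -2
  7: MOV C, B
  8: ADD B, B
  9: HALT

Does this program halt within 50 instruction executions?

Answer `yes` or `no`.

Step 1: PC=0 exec 'MUL C, C'. After: A=0 B=0 C=0 D=0 ZF=1 PC=1
Step 2: PC=1 exec 'ADD A, 4'. After: A=4 B=0 C=0 D=0 ZF=0 PC=2
Step 3: PC=2 exec 'MOV C, -3'. After: A=4 B=0 C=-3 D=0 ZF=0 PC=3
Step 4: PC=3 exec 'ADD C, 7'. After: A=4 B=0 C=4 D=0 ZF=0 PC=4
Step 5: PC=4 exec 'SUB C, 6'. After: A=4 B=0 C=-2 D=0 ZF=0 PC=5
Step 6: PC=5 exec 'MOV A, B'. After: A=0 B=0 C=-2 D=0 ZF=0 PC=6
Step 7: PC=6 exec 'MOV D, -2'. After: A=0 B=0 C=-2 D=-2 ZF=0 PC=7
Step 8: PC=7 exec 'MOV C, B'. After: A=0 B=0 C=0 D=-2 ZF=0 PC=8
Step 9: PC=8 exec 'ADD B, B'. After: A=0 B=0 C=0 D=-2 ZF=1 PC=9
Step 10: PC=9 exec 'HALT'. After: A=0 B=0 C=0 D=-2 ZF=1 PC=9 HALTED

Answer: yes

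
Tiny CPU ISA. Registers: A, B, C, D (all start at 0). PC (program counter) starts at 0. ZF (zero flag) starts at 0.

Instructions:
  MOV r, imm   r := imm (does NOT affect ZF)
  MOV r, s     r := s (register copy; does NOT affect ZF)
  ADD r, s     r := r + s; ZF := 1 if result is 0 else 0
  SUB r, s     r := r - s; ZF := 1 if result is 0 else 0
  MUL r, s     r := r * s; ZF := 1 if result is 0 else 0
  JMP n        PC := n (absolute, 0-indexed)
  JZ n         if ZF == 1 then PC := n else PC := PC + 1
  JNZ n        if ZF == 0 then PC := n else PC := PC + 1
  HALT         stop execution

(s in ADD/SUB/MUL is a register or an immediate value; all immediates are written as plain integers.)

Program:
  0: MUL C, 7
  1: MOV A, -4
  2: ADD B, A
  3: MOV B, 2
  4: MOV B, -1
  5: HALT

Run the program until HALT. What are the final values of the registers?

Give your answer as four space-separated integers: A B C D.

Step 1: PC=0 exec 'MUL C, 7'. After: A=0 B=0 C=0 D=0 ZF=1 PC=1
Step 2: PC=1 exec 'MOV A, -4'. After: A=-4 B=0 C=0 D=0 ZF=1 PC=2
Step 3: PC=2 exec 'ADD B, A'. After: A=-4 B=-4 C=0 D=0 ZF=0 PC=3
Step 4: PC=3 exec 'MOV B, 2'. After: A=-4 B=2 C=0 D=0 ZF=0 PC=4
Step 5: PC=4 exec 'MOV B, -1'. After: A=-4 B=-1 C=0 D=0 ZF=0 PC=5
Step 6: PC=5 exec 'HALT'. After: A=-4 B=-1 C=0 D=0 ZF=0 PC=5 HALTED

Answer: -4 -1 0 0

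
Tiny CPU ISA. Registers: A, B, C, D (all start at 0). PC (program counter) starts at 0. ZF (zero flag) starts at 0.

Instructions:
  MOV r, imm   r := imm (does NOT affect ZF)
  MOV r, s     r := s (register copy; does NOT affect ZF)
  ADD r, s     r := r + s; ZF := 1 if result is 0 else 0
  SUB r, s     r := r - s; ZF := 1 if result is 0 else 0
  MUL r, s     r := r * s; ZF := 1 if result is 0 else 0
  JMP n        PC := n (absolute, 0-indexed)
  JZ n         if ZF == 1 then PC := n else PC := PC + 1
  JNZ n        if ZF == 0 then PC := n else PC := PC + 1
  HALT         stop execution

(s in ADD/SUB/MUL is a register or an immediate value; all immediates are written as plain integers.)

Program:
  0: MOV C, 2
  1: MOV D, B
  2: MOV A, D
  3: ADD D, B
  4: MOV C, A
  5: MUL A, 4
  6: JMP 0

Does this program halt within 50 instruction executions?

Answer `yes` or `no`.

Answer: no

Derivation:
Step 1: PC=0 exec 'MOV C, 2'. After: A=0 B=0 C=2 D=0 ZF=0 PC=1
Step 2: PC=1 exec 'MOV D, B'. After: A=0 B=0 C=2 D=0 ZF=0 PC=2
Step 3: PC=2 exec 'MOV A, D'. After: A=0 B=0 C=2 D=0 ZF=0 PC=3
Step 4: PC=3 exec 'ADD D, B'. After: A=0 B=0 C=2 D=0 ZF=1 PC=4
Step 5: PC=4 exec 'MOV C, A'. After: A=0 B=0 C=0 D=0 ZF=1 PC=5
Step 6: PC=5 exec 'MUL A, 4'. After: A=0 B=0 C=0 D=0 ZF=1 PC=6
Step 7: PC=6 exec 'JMP 0'. After: A=0 B=0 C=0 D=0 ZF=1 PC=0
Step 8: PC=0 exec 'MOV C, 2'. After: A=0 B=0 C=2 D=0 ZF=1 PC=1
Step 9: PC=1 exec 'MOV D, B'. After: A=0 B=0 C=2 D=0 ZF=1 PC=2
Step 10: PC=2 exec 'MOV A, D'. After: A=0 B=0 C=2 D=0 ZF=1 PC=3
Step 11: PC=3 exec 'ADD D, B'. After: A=0 B=0 C=2 D=0 ZF=1 PC=4
State after step 11 equals state after step 4: the program is in a cycle of length 7 and will never halt.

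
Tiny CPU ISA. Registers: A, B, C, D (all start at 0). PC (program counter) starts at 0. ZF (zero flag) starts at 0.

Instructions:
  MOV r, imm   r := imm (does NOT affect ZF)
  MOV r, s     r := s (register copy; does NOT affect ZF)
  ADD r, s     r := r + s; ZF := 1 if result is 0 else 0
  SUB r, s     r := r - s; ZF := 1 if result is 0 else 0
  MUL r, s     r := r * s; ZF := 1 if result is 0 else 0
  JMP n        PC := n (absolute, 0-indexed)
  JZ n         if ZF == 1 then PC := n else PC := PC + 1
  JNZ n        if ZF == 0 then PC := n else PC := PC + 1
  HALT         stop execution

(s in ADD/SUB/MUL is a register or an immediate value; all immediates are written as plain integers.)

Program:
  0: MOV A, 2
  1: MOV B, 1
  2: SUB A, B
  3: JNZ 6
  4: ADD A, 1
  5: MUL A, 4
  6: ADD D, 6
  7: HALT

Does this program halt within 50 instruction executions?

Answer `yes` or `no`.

Answer: yes

Derivation:
Step 1: PC=0 exec 'MOV A, 2'. After: A=2 B=0 C=0 D=0 ZF=0 PC=1
Step 2: PC=1 exec 'MOV B, 1'. After: A=2 B=1 C=0 D=0 ZF=0 PC=2
Step 3: PC=2 exec 'SUB A, B'. After: A=1 B=1 C=0 D=0 ZF=0 PC=3
Step 4: PC=3 exec 'JNZ 6'. After: A=1 B=1 C=0 D=0 ZF=0 PC=6
Step 5: PC=6 exec 'ADD D, 6'. After: A=1 B=1 C=0 D=6 ZF=0 PC=7
Step 6: PC=7 exec 'HALT'. After: A=1 B=1 C=0 D=6 ZF=0 PC=7 HALTED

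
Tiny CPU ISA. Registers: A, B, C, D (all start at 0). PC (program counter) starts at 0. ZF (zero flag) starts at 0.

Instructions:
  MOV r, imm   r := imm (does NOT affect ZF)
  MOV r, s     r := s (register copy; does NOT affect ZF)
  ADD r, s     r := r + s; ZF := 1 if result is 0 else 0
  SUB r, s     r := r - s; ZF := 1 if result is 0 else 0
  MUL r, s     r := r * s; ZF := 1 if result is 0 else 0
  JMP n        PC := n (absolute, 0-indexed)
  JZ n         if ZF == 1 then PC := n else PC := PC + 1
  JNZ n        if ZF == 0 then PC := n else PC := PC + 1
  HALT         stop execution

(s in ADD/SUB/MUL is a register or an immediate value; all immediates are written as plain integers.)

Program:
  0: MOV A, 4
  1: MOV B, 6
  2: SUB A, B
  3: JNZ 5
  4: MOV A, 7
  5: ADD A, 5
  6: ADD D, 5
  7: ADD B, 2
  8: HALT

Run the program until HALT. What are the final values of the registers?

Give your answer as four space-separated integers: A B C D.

Answer: 3 8 0 5

Derivation:
Step 1: PC=0 exec 'MOV A, 4'. After: A=4 B=0 C=0 D=0 ZF=0 PC=1
Step 2: PC=1 exec 'MOV B, 6'. After: A=4 B=6 C=0 D=0 ZF=0 PC=2
Step 3: PC=2 exec 'SUB A, B'. After: A=-2 B=6 C=0 D=0 ZF=0 PC=3
Step 4: PC=3 exec 'JNZ 5'. After: A=-2 B=6 C=0 D=0 ZF=0 PC=5
Step 5: PC=5 exec 'ADD A, 5'. After: A=3 B=6 C=0 D=0 ZF=0 PC=6
Step 6: PC=6 exec 'ADD D, 5'. After: A=3 B=6 C=0 D=5 ZF=0 PC=7
Step 7: PC=7 exec 'ADD B, 2'. After: A=3 B=8 C=0 D=5 ZF=0 PC=8
Step 8: PC=8 exec 'HALT'. After: A=3 B=8 C=0 D=5 ZF=0 PC=8 HALTED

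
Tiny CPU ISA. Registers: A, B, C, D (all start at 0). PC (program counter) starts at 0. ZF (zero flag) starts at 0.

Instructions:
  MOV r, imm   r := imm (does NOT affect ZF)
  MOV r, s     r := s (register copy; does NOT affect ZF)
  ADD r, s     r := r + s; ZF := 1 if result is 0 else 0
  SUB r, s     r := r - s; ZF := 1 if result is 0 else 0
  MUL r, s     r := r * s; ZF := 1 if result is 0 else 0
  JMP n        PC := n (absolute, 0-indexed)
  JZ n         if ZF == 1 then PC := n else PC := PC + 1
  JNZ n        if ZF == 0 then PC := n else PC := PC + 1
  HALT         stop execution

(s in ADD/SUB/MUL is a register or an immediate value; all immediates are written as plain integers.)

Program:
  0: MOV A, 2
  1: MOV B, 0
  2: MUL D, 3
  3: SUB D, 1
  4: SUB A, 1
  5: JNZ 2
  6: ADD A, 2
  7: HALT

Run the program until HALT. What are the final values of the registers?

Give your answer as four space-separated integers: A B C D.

Step 1: PC=0 exec 'MOV A, 2'. After: A=2 B=0 C=0 D=0 ZF=0 PC=1
Step 2: PC=1 exec 'MOV B, 0'. After: A=2 B=0 C=0 D=0 ZF=0 PC=2
Step 3: PC=2 exec 'MUL D, 3'. After: A=2 B=0 C=0 D=0 ZF=1 PC=3
Step 4: PC=3 exec 'SUB D, 1'. After: A=2 B=0 C=0 D=-1 ZF=0 PC=4
Step 5: PC=4 exec 'SUB A, 1'. After: A=1 B=0 C=0 D=-1 ZF=0 PC=5
Step 6: PC=5 exec 'JNZ 2'. After: A=1 B=0 C=0 D=-1 ZF=0 PC=2
Step 7: PC=2 exec 'MUL D, 3'. After: A=1 B=0 C=0 D=-3 ZF=0 PC=3
Step 8: PC=3 exec 'SUB D, 1'. After: A=1 B=0 C=0 D=-4 ZF=0 PC=4
Step 9: PC=4 exec 'SUB A, 1'. After: A=0 B=0 C=0 D=-4 ZF=1 PC=5
Step 10: PC=5 exec 'JNZ 2'. After: A=0 B=0 C=0 D=-4 ZF=1 PC=6
Step 11: PC=6 exec 'ADD A, 2'. After: A=2 B=0 C=0 D=-4 ZF=0 PC=7
Step 12: PC=7 exec 'HALT'. After: A=2 B=0 C=0 D=-4 ZF=0 PC=7 HALTED

Answer: 2 0 0 -4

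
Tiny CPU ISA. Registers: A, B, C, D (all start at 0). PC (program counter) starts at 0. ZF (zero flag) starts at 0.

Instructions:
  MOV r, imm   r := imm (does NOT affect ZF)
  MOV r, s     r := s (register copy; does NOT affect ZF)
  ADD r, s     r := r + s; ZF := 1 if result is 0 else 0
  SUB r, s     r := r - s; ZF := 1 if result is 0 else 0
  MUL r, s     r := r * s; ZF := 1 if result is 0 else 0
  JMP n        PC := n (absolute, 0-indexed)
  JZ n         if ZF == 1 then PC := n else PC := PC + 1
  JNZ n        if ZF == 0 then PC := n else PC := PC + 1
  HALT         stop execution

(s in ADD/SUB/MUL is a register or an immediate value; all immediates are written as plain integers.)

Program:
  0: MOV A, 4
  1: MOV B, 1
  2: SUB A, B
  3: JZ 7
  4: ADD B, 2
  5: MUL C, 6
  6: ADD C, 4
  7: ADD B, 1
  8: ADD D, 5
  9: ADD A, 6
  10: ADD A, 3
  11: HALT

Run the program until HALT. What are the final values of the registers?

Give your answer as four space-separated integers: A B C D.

Step 1: PC=0 exec 'MOV A, 4'. After: A=4 B=0 C=0 D=0 ZF=0 PC=1
Step 2: PC=1 exec 'MOV B, 1'. After: A=4 B=1 C=0 D=0 ZF=0 PC=2
Step 3: PC=2 exec 'SUB A, B'. After: A=3 B=1 C=0 D=0 ZF=0 PC=3
Step 4: PC=3 exec 'JZ 7'. After: A=3 B=1 C=0 D=0 ZF=0 PC=4
Step 5: PC=4 exec 'ADD B, 2'. After: A=3 B=3 C=0 D=0 ZF=0 PC=5
Step 6: PC=5 exec 'MUL C, 6'. After: A=3 B=3 C=0 D=0 ZF=1 PC=6
Step 7: PC=6 exec 'ADD C, 4'. After: A=3 B=3 C=4 D=0 ZF=0 PC=7
Step 8: PC=7 exec 'ADD B, 1'. After: A=3 B=4 C=4 D=0 ZF=0 PC=8
Step 9: PC=8 exec 'ADD D, 5'. After: A=3 B=4 C=4 D=5 ZF=0 PC=9
Step 10: PC=9 exec 'ADD A, 6'. After: A=9 B=4 C=4 D=5 ZF=0 PC=10
Step 11: PC=10 exec 'ADD A, 3'. After: A=12 B=4 C=4 D=5 ZF=0 PC=11
Step 12: PC=11 exec 'HALT'. After: A=12 B=4 C=4 D=5 ZF=0 PC=11 HALTED

Answer: 12 4 4 5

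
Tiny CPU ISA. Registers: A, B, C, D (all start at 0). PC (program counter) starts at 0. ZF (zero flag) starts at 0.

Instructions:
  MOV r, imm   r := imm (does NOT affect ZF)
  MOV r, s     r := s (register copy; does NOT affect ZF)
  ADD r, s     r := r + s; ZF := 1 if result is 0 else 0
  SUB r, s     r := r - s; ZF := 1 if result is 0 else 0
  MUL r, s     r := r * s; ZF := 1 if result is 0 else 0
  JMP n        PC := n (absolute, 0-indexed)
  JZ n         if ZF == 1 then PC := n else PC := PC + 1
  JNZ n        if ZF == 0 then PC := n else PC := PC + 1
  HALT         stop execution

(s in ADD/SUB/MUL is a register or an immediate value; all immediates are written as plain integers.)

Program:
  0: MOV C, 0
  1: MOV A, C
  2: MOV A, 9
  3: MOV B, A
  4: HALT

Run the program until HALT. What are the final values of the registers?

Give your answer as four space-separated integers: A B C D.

Answer: 9 9 0 0

Derivation:
Step 1: PC=0 exec 'MOV C, 0'. After: A=0 B=0 C=0 D=0 ZF=0 PC=1
Step 2: PC=1 exec 'MOV A, C'. After: A=0 B=0 C=0 D=0 ZF=0 PC=2
Step 3: PC=2 exec 'MOV A, 9'. After: A=9 B=0 C=0 D=0 ZF=0 PC=3
Step 4: PC=3 exec 'MOV B, A'. After: A=9 B=9 C=0 D=0 ZF=0 PC=4
Step 5: PC=4 exec 'HALT'. After: A=9 B=9 C=0 D=0 ZF=0 PC=4 HALTED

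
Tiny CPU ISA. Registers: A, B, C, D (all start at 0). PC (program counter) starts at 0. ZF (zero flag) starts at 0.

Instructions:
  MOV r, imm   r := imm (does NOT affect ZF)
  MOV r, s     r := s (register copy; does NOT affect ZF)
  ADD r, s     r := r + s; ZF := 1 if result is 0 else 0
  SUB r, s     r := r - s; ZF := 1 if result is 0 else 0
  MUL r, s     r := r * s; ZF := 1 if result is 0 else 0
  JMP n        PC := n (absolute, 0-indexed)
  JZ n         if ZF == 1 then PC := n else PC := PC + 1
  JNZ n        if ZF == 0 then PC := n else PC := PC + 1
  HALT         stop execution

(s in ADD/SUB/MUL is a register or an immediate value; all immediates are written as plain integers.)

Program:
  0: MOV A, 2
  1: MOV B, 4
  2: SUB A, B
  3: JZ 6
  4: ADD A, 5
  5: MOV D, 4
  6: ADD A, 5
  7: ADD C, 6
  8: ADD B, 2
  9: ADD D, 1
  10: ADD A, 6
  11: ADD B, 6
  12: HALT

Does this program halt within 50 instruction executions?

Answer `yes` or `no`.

Answer: yes

Derivation:
Step 1: PC=0 exec 'MOV A, 2'. After: A=2 B=0 C=0 D=0 ZF=0 PC=1
Step 2: PC=1 exec 'MOV B, 4'. After: A=2 B=4 C=0 D=0 ZF=0 PC=2
Step 3: PC=2 exec 'SUB A, B'. After: A=-2 B=4 C=0 D=0 ZF=0 PC=3
Step 4: PC=3 exec 'JZ 6'. After: A=-2 B=4 C=0 D=0 ZF=0 PC=4
Step 5: PC=4 exec 'ADD A, 5'. After: A=3 B=4 C=0 D=0 ZF=0 PC=5
Step 6: PC=5 exec 'MOV D, 4'. After: A=3 B=4 C=0 D=4 ZF=0 PC=6
Step 7: PC=6 exec 'ADD A, 5'. After: A=8 B=4 C=0 D=4 ZF=0 PC=7
Step 8: PC=7 exec 'ADD C, 6'. After: A=8 B=4 C=6 D=4 ZF=0 PC=8
Step 9: PC=8 exec 'ADD B, 2'. After: A=8 B=6 C=6 D=4 ZF=0 PC=9
Step 10: PC=9 exec 'ADD D, 1'. After: A=8 B=6 C=6 D=5 ZF=0 PC=10
Step 11: PC=10 exec 'ADD A, 6'. After: A=14 B=6 C=6 D=5 ZF=0 PC=11
Step 12: PC=11 exec 'ADD B, 6'. After: A=14 B=12 C=6 D=5 ZF=0 PC=12
Step 13: PC=12 exec 'HALT'. After: A=14 B=12 C=6 D=5 ZF=0 PC=12 HALTED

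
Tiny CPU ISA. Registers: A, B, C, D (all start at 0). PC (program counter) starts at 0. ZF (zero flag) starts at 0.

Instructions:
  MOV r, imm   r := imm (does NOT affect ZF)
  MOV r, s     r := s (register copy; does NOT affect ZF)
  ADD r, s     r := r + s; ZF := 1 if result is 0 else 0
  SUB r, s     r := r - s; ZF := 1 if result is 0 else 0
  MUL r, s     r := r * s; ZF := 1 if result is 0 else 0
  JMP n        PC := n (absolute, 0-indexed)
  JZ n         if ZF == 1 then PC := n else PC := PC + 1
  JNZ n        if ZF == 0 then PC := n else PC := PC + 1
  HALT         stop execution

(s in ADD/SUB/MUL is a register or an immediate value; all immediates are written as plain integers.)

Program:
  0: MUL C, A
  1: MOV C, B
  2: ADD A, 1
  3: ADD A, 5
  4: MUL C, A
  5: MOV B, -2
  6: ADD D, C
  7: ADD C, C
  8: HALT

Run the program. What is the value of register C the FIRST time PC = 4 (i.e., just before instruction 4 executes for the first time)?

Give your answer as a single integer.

Step 1: PC=0 exec 'MUL C, A'. After: A=0 B=0 C=0 D=0 ZF=1 PC=1
Step 2: PC=1 exec 'MOV C, B'. After: A=0 B=0 C=0 D=0 ZF=1 PC=2
Step 3: PC=2 exec 'ADD A, 1'. After: A=1 B=0 C=0 D=0 ZF=0 PC=3
Step 4: PC=3 exec 'ADD A, 5'. After: A=6 B=0 C=0 D=0 ZF=0 PC=4
First time PC=4: C=0

0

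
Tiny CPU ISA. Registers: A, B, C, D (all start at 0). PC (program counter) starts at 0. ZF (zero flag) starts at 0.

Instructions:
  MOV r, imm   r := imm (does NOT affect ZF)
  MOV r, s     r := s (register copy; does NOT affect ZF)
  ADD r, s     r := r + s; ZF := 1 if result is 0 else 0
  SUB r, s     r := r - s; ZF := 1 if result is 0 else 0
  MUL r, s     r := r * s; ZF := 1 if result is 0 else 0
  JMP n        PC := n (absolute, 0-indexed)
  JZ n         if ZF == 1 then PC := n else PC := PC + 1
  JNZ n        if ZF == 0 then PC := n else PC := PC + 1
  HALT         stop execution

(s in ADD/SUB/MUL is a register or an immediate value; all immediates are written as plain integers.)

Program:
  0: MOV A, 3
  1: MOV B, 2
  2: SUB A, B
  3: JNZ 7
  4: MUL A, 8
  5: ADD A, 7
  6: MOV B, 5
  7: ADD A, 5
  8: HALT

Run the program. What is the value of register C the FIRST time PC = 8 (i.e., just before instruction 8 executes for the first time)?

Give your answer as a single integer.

Step 1: PC=0 exec 'MOV A, 3'. After: A=3 B=0 C=0 D=0 ZF=0 PC=1
Step 2: PC=1 exec 'MOV B, 2'. After: A=3 B=2 C=0 D=0 ZF=0 PC=2
Step 3: PC=2 exec 'SUB A, B'. After: A=1 B=2 C=0 D=0 ZF=0 PC=3
Step 4: PC=3 exec 'JNZ 7'. After: A=1 B=2 C=0 D=0 ZF=0 PC=7
Step 5: PC=7 exec 'ADD A, 5'. After: A=6 B=2 C=0 D=0 ZF=0 PC=8
First time PC=8: C=0

0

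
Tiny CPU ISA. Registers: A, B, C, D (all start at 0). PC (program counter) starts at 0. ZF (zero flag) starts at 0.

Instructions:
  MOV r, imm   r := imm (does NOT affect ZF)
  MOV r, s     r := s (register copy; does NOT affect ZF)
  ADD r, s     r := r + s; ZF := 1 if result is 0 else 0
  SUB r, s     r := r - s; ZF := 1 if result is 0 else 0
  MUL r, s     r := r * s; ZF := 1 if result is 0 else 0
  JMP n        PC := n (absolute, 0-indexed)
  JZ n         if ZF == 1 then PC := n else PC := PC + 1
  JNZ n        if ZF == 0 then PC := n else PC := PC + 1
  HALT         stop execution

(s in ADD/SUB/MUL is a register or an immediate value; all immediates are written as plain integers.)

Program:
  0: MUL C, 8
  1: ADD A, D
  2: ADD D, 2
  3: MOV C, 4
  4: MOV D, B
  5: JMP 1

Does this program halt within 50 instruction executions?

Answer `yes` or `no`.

Answer: no

Derivation:
Step 1: PC=0 exec 'MUL C, 8'. After: A=0 B=0 C=0 D=0 ZF=1 PC=1
Step 2: PC=1 exec 'ADD A, D'. After: A=0 B=0 C=0 D=0 ZF=1 PC=2
Step 3: PC=2 exec 'ADD D, 2'. After: A=0 B=0 C=0 D=2 ZF=0 PC=3
Step 4: PC=3 exec 'MOV C, 4'. After: A=0 B=0 C=4 D=2 ZF=0 PC=4
Step 5: PC=4 exec 'MOV D, B'. After: A=0 B=0 C=4 D=0 ZF=0 PC=5
Step 6: PC=5 exec 'JMP 1'. After: A=0 B=0 C=4 D=0 ZF=0 PC=1
Step 7: PC=1 exec 'ADD A, D'. After: A=0 B=0 C=4 D=0 ZF=1 PC=2
Step 8: PC=2 exec 'ADD D, 2'. After: A=0 B=0 C=4 D=2 ZF=0 PC=3
Step 9: PC=3 exec 'MOV C, 4'. After: A=0 B=0 C=4 D=2 ZF=0 PC=4
State after step 9 equals state after step 4: the program is in a cycle of length 5 and will never halt.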